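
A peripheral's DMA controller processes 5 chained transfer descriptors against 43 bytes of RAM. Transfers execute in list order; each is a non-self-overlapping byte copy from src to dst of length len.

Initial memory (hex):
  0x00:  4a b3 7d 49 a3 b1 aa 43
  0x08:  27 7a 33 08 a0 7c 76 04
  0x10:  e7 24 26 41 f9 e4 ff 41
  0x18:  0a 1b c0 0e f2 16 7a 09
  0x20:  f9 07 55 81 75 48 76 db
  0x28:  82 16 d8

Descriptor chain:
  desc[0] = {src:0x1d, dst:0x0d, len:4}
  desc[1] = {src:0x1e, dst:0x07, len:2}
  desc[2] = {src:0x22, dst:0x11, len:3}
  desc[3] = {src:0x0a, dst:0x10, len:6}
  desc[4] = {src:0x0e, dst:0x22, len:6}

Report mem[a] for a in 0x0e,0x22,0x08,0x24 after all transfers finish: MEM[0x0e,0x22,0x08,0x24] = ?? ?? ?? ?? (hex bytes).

[0] 0x1d->0x0d len=4 : 16 7a 09 f9
[1] 0x1e->0x07 len=2 : 7a 09
[2] 0x22->0x11 len=3 : 55 81 75
[3] 0x0a->0x10 len=6 : 33 08 a0 16 7a 09
[4] 0x0e->0x22 len=6 : 7a 09 33 08 a0 16
query mem[0x0e]=0x7a, mem[0x22]=0x7a, mem[0x08]=0x09, mem[0x24]=0x33

MEM[0x0e,0x22,0x08,0x24] = 7a 7a 09 33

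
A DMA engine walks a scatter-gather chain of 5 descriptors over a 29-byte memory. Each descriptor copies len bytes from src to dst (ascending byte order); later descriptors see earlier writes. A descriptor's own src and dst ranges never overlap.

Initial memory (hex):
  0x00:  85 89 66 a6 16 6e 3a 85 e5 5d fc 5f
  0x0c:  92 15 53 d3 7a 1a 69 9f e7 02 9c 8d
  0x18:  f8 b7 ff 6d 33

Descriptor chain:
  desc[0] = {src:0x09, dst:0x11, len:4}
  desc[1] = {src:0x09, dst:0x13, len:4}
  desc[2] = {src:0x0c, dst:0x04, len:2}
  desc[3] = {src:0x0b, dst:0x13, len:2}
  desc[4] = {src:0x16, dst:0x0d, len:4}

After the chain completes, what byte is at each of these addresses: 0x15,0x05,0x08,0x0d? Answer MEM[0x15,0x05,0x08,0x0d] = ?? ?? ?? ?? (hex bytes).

#0 dst[0x11+4] := {0x5d,0xfc,0x5f,0x92}
#1 dst[0x13+4] := {0x5d,0xfc,0x5f,0x92}
#2 dst[0x04+2] := {0x92,0x15}
#3 dst[0x13+2] := {0x5f,0x92}
#4 dst[0x0d+4] := {0x92,0x8d,0xf8,0xb7}
query mem[0x15]=0x5f, mem[0x05]=0x15, mem[0x08]=0xe5, mem[0x0d]=0x92

MEM[0x15,0x05,0x08,0x0d] = 5f 15 e5 92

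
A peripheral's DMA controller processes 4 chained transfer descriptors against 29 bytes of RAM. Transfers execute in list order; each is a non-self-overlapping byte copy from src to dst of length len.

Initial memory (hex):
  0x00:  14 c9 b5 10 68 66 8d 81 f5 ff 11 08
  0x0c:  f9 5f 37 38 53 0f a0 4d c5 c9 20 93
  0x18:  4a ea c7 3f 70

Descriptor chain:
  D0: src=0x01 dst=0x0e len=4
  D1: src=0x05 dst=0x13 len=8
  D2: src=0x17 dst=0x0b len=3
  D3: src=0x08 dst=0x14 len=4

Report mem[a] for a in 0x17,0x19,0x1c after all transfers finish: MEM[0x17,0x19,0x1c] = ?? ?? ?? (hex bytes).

  after D0: wrote 4B at 0x0e = c9b51068
  after D1: wrote 8B at 0x13 = 668d81f5ff1108f9
  after D2: wrote 3B at 0x0b = ff1108
  after D3: wrote 4B at 0x14 = f5ff11ff
query mem[0x17]=0xff, mem[0x19]=0x08, mem[0x1c]=0x70

MEM[0x17,0x19,0x1c] = ff 08 70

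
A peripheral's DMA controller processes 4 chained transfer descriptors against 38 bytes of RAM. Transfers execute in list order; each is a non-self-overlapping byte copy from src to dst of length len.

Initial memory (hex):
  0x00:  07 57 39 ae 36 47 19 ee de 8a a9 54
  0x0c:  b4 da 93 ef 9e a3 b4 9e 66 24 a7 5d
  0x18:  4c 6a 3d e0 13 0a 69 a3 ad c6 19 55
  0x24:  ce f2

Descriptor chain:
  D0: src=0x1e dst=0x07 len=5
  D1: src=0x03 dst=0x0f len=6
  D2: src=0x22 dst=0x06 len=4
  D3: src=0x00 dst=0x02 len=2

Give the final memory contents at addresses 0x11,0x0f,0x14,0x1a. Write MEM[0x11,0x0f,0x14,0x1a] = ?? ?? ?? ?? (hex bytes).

D0: mem[0x07..0x0b] <- [69 a3 ad c6 19]
D1: mem[0x0f..0x14] <- [ae 36 47 19 69 a3]
D2: mem[0x06..0x09] <- [19 55 ce f2]
D3: mem[0x02..0x03] <- [07 57]
query mem[0x11]=0x47, mem[0x0f]=0xae, mem[0x14]=0xa3, mem[0x1a]=0x3d

MEM[0x11,0x0f,0x14,0x1a] = 47 ae a3 3d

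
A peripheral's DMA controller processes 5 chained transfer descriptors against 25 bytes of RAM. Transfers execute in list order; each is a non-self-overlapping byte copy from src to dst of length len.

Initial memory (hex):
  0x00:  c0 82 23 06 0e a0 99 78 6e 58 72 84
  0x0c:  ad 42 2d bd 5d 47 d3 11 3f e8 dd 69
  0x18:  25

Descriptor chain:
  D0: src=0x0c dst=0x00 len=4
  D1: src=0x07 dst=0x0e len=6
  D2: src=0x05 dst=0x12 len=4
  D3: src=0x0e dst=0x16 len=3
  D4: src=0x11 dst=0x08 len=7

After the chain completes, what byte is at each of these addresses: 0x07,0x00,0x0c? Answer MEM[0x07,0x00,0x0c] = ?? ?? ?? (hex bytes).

MEM[0x07,0x00,0x0c] = 78 ad 6e

  after D0: wrote 4B at 0x00 = ad422dbd
  after D1: wrote 6B at 0x0e = 786e587284ad
  after D2: wrote 4B at 0x12 = a099786e
  after D3: wrote 3B at 0x16 = 786e58
  after D4: wrote 7B at 0x08 = 72a099786e786e
query mem[0x07]=0x78, mem[0x00]=0xad, mem[0x0c]=0x6e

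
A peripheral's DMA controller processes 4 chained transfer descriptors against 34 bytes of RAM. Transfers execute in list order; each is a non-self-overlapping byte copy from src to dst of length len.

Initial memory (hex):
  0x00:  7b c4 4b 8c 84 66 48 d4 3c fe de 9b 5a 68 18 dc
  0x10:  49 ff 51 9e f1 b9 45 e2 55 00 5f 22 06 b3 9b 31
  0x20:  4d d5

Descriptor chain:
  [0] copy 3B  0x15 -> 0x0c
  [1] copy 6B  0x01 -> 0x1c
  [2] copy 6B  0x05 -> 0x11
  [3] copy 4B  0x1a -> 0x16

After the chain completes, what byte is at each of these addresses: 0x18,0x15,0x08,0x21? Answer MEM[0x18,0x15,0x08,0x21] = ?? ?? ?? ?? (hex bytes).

MEM[0x18,0x15,0x08,0x21] = c4 fe 3c 48

[0] 0x15->0x0c len=3 : b9 45 e2
[1] 0x01->0x1c len=6 : c4 4b 8c 84 66 48
[2] 0x05->0x11 len=6 : 66 48 d4 3c fe de
[3] 0x1a->0x16 len=4 : 5f 22 c4 4b
query mem[0x18]=0xc4, mem[0x15]=0xfe, mem[0x08]=0x3c, mem[0x21]=0x48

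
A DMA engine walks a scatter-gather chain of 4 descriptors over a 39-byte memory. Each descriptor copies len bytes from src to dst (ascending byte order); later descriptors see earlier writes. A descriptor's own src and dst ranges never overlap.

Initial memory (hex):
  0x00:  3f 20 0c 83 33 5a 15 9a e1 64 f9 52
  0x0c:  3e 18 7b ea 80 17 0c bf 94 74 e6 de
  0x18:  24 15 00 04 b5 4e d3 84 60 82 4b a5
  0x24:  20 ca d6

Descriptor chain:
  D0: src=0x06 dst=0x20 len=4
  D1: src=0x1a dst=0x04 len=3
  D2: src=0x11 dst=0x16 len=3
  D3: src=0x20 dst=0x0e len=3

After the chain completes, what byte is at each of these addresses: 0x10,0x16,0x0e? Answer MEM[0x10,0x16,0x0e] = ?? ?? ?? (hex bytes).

  after D0: wrote 4B at 0x20 = 159ae164
  after D1: wrote 3B at 0x04 = 0004b5
  after D2: wrote 3B at 0x16 = 170cbf
  after D3: wrote 3B at 0x0e = 159ae1
query mem[0x10]=0xe1, mem[0x16]=0x17, mem[0x0e]=0x15

MEM[0x10,0x16,0x0e] = e1 17 15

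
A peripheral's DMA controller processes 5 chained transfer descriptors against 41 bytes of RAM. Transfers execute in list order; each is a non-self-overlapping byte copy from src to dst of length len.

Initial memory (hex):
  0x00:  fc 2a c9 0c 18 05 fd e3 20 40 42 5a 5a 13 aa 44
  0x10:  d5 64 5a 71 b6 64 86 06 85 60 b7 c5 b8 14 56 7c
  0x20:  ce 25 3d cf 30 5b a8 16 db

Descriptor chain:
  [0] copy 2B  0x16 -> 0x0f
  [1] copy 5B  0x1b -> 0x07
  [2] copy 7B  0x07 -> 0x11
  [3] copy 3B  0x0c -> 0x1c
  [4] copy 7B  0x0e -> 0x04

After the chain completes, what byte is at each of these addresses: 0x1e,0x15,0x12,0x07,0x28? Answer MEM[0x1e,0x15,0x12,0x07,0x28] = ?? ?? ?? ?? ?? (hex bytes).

D0: mem[0x0f..0x10] <- [86 06]
D1: mem[0x07..0x0b] <- [c5 b8 14 56 7c]
D2: mem[0x11..0x17] <- [c5 b8 14 56 7c 5a 13]
D3: mem[0x1c..0x1e] <- [5a 13 aa]
D4: mem[0x04..0x0a] <- [aa 86 06 c5 b8 14 56]
query mem[0x1e]=0xaa, mem[0x15]=0x7c, mem[0x12]=0xb8, mem[0x07]=0xc5, mem[0x28]=0xdb

MEM[0x1e,0x15,0x12,0x07,0x28] = aa 7c b8 c5 db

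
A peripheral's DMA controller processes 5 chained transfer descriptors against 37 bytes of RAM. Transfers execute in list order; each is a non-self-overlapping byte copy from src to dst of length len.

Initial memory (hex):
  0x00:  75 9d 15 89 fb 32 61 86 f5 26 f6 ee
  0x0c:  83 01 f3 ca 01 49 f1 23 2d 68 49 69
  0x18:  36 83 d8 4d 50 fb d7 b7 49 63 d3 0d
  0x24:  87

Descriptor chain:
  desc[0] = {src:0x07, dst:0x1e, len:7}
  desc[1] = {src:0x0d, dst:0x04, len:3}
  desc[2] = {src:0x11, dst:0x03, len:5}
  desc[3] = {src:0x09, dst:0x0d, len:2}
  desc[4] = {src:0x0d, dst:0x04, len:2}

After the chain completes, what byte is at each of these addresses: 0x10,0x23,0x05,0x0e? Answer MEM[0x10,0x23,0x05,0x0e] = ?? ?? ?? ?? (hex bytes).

MEM[0x10,0x23,0x05,0x0e] = 01 83 f6 f6

#0 dst[0x1e+7] := {0x86,0xf5,0x26,0xf6,0xee,0x83,0x01}
#1 dst[0x04+3] := {0x01,0xf3,0xca}
#2 dst[0x03+5] := {0x49,0xf1,0x23,0x2d,0x68}
#3 dst[0x0d+2] := {0x26,0xf6}
#4 dst[0x04+2] := {0x26,0xf6}
query mem[0x10]=0x01, mem[0x23]=0x83, mem[0x05]=0xf6, mem[0x0e]=0xf6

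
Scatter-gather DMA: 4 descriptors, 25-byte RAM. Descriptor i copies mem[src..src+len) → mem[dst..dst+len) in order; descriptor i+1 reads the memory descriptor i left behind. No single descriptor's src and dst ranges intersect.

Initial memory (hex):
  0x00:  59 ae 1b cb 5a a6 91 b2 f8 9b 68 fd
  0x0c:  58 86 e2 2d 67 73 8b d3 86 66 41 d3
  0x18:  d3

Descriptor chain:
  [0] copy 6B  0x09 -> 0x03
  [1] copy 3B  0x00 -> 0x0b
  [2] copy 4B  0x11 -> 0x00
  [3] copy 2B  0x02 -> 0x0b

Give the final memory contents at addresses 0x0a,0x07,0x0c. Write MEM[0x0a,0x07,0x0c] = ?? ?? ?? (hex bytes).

MEM[0x0a,0x07,0x0c] = 68 86 86

D0: mem[0x03..0x08] <- [9b 68 fd 58 86 e2]
D1: mem[0x0b..0x0d] <- [59 ae 1b]
D2: mem[0x00..0x03] <- [73 8b d3 86]
D3: mem[0x0b..0x0c] <- [d3 86]
query mem[0x0a]=0x68, mem[0x07]=0x86, mem[0x0c]=0x86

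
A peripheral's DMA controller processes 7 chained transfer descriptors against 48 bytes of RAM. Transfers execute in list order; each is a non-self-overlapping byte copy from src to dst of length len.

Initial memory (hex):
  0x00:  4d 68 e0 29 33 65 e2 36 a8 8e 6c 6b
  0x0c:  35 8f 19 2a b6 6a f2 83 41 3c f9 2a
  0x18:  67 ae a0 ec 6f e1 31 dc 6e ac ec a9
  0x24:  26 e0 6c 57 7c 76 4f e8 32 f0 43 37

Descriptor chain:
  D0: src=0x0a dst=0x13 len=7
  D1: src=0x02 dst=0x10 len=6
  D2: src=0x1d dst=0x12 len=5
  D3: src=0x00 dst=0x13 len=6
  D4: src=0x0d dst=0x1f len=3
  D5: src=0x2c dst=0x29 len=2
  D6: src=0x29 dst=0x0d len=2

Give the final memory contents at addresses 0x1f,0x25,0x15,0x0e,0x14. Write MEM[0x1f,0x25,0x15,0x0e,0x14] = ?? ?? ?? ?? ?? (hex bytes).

MEM[0x1f,0x25,0x15,0x0e,0x14] = 8f e0 e0 f0 68

D0: mem[0x13..0x19] <- [6c 6b 35 8f 19 2a b6]
D1: mem[0x10..0x15] <- [e0 29 33 65 e2 36]
D2: mem[0x12..0x16] <- [e1 31 dc 6e ac]
D3: mem[0x13..0x18] <- [4d 68 e0 29 33 65]
D4: mem[0x1f..0x21] <- [8f 19 2a]
D5: mem[0x29..0x2a] <- [32 f0]
D6: mem[0x0d..0x0e] <- [32 f0]
query mem[0x1f]=0x8f, mem[0x25]=0xe0, mem[0x15]=0xe0, mem[0x0e]=0xf0, mem[0x14]=0x68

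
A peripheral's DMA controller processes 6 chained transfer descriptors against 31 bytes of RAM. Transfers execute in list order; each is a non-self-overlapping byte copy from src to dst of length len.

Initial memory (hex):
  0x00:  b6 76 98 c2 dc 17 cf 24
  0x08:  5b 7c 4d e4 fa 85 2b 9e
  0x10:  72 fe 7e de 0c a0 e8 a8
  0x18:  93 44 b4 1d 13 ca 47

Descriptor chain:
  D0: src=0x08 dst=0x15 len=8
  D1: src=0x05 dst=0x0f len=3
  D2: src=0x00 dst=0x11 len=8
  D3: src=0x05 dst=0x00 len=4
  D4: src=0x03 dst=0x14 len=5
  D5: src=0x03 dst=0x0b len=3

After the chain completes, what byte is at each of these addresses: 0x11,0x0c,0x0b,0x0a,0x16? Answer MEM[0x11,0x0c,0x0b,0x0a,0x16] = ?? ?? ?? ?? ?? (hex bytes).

#0 dst[0x15+8] := {0x5b,0x7c,0x4d,0xe4,0xfa,0x85,0x2b,0x9e}
#1 dst[0x0f+3] := {0x17,0xcf,0x24}
#2 dst[0x11+8] := {0xb6,0x76,0x98,0xc2,0xdc,0x17,0xcf,0x24}
#3 dst[0x00+4] := {0x17,0xcf,0x24,0x5b}
#4 dst[0x14+5] := {0x5b,0xdc,0x17,0xcf,0x24}
#5 dst[0x0b+3] := {0x5b,0xdc,0x17}
query mem[0x11]=0xb6, mem[0x0c]=0xdc, mem[0x0b]=0x5b, mem[0x0a]=0x4d, mem[0x16]=0x17

MEM[0x11,0x0c,0x0b,0x0a,0x16] = b6 dc 5b 4d 17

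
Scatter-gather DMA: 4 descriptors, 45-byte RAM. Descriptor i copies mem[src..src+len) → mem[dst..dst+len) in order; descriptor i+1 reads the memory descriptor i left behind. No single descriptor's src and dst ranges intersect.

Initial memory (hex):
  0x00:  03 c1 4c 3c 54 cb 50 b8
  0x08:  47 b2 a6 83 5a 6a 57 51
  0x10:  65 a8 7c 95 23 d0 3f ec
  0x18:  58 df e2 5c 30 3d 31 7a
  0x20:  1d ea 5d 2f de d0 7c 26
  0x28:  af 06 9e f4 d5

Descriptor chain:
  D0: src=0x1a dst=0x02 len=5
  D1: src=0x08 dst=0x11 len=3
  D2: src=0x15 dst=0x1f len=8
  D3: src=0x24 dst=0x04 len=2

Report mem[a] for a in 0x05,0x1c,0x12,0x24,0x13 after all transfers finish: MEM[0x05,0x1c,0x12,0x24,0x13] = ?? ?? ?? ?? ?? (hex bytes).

MEM[0x05,0x1c,0x12,0x24,0x13] = 5c 30 b2 e2 a6

#0 dst[0x02+5] := {0xe2,0x5c,0x30,0x3d,0x31}
#1 dst[0x11+3] := {0x47,0xb2,0xa6}
#2 dst[0x1f+8] := {0xd0,0x3f,0xec,0x58,0xdf,0xe2,0x5c,0x30}
#3 dst[0x04+2] := {0xe2,0x5c}
query mem[0x05]=0x5c, mem[0x1c]=0x30, mem[0x12]=0xb2, mem[0x24]=0xe2, mem[0x13]=0xa6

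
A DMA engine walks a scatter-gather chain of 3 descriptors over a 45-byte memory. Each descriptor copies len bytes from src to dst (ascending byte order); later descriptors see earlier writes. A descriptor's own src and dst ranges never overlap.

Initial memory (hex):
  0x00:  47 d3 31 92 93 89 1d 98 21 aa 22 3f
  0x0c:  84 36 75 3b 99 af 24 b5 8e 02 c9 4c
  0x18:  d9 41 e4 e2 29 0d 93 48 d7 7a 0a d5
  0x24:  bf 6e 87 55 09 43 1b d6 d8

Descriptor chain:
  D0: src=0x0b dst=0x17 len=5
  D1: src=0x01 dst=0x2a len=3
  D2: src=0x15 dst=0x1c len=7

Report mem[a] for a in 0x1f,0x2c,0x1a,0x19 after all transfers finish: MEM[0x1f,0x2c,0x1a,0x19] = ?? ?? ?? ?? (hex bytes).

MEM[0x1f,0x2c,0x1a,0x19] = 84 92 75 36

#0 dst[0x17+5] := {0x3f,0x84,0x36,0x75,0x3b}
#1 dst[0x2a+3] := {0xd3,0x31,0x92}
#2 dst[0x1c+7] := {0x02,0xc9,0x3f,0x84,0x36,0x75,0x3b}
query mem[0x1f]=0x84, mem[0x2c]=0x92, mem[0x1a]=0x75, mem[0x19]=0x36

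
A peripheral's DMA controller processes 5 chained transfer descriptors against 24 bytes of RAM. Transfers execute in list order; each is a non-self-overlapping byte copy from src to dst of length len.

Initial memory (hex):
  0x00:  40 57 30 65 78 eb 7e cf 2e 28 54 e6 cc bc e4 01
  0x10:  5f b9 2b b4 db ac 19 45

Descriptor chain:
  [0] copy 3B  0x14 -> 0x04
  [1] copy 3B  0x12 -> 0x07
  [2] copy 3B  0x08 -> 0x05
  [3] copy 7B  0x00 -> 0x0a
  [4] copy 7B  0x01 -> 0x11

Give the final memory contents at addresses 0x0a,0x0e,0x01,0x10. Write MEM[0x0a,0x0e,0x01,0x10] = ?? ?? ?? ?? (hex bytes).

D0: mem[0x04..0x06] <- [db ac 19]
D1: mem[0x07..0x09] <- [2b b4 db]
D2: mem[0x05..0x07] <- [b4 db 54]
D3: mem[0x0a..0x10] <- [40 57 30 65 db b4 db]
D4: mem[0x11..0x17] <- [57 30 65 db b4 db 54]
query mem[0x0a]=0x40, mem[0x0e]=0xdb, mem[0x01]=0x57, mem[0x10]=0xdb

MEM[0x0a,0x0e,0x01,0x10] = 40 db 57 db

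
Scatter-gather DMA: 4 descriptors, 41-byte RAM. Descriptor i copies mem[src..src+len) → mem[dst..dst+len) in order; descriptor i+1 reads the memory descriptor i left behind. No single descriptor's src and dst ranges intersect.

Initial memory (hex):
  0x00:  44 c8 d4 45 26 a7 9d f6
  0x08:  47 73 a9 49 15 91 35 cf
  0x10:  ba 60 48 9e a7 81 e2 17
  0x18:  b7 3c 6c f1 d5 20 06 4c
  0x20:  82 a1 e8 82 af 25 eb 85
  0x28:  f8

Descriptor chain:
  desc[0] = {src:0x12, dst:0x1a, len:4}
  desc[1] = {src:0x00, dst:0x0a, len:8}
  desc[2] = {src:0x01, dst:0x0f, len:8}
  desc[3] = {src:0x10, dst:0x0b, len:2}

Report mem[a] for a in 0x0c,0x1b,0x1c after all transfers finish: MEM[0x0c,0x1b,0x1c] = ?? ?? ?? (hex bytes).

[0] 0x12->0x1a len=4 : 48 9e a7 81
[1] 0x00->0x0a len=8 : 44 c8 d4 45 26 a7 9d f6
[2] 0x01->0x0f len=8 : c8 d4 45 26 a7 9d f6 47
[3] 0x10->0x0b len=2 : d4 45
query mem[0x0c]=0x45, mem[0x1b]=0x9e, mem[0x1c]=0xa7

MEM[0x0c,0x1b,0x1c] = 45 9e a7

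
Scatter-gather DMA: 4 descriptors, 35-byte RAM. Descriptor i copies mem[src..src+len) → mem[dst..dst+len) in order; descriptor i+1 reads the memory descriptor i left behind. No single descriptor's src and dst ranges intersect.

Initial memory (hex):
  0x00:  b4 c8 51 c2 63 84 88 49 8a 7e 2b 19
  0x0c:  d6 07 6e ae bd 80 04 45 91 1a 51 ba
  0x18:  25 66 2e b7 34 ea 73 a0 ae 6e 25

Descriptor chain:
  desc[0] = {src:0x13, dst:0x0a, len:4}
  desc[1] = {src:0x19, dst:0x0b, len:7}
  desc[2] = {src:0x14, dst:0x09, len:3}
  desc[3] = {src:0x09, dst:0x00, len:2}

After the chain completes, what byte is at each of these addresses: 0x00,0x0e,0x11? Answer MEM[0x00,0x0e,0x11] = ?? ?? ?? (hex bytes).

MEM[0x00,0x0e,0x11] = 91 34 a0

[0] 0x13->0x0a len=4 : 45 91 1a 51
[1] 0x19->0x0b len=7 : 66 2e b7 34 ea 73 a0
[2] 0x14->0x09 len=3 : 91 1a 51
[3] 0x09->0x00 len=2 : 91 1a
query mem[0x00]=0x91, mem[0x0e]=0x34, mem[0x11]=0xa0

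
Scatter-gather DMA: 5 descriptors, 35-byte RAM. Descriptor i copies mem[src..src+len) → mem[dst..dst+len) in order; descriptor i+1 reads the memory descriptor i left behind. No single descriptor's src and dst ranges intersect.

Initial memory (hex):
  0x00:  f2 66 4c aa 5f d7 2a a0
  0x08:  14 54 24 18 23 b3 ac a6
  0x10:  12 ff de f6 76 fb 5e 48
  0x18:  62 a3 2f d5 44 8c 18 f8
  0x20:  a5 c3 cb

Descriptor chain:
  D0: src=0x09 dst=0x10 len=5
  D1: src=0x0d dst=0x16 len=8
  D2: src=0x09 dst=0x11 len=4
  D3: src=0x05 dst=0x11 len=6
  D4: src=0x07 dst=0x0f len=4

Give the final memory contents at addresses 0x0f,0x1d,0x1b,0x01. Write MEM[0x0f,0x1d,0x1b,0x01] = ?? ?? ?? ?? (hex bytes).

D0: mem[0x10..0x14] <- [54 24 18 23 b3]
D1: mem[0x16..0x1d] <- [b3 ac a6 54 24 18 23 b3]
D2: mem[0x11..0x14] <- [54 24 18 23]
D3: mem[0x11..0x16] <- [d7 2a a0 14 54 24]
D4: mem[0x0f..0x12] <- [a0 14 54 24]
query mem[0x0f]=0xa0, mem[0x1d]=0xb3, mem[0x1b]=0x18, mem[0x01]=0x66

MEM[0x0f,0x1d,0x1b,0x01] = a0 b3 18 66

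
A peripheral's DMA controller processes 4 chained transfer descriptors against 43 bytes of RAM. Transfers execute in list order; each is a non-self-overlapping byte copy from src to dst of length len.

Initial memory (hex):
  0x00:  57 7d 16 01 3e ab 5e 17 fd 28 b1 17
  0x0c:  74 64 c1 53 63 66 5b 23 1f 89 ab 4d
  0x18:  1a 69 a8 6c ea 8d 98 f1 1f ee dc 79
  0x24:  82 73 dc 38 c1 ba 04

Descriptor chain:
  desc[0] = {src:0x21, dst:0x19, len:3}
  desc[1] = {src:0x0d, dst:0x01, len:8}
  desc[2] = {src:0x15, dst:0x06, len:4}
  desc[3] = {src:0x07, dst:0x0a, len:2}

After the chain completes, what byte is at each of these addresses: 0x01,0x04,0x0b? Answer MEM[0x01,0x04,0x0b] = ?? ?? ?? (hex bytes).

MEM[0x01,0x04,0x0b] = 64 63 4d

  after D0: wrote 3B at 0x19 = eedc79
  after D1: wrote 8B at 0x01 = 64c15363665b231f
  after D2: wrote 4B at 0x06 = 89ab4d1a
  after D3: wrote 2B at 0x0a = ab4d
query mem[0x01]=0x64, mem[0x04]=0x63, mem[0x0b]=0x4d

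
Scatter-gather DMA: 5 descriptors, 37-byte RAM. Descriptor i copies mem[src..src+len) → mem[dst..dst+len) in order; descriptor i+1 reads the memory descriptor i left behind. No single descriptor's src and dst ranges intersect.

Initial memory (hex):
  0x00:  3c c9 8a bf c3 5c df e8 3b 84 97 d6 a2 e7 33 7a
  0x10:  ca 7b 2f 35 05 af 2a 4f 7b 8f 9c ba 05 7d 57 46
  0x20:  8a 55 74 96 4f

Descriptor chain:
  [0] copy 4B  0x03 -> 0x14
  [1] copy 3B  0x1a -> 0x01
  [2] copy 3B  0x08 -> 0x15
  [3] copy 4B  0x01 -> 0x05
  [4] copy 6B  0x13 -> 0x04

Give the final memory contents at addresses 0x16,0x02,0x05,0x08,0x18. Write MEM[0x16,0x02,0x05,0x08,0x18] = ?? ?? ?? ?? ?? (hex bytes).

D0: mem[0x14..0x17] <- [bf c3 5c df]
D1: mem[0x01..0x03] <- [9c ba 05]
D2: mem[0x15..0x17] <- [3b 84 97]
D3: mem[0x05..0x08] <- [9c ba 05 c3]
D4: mem[0x04..0x09] <- [35 bf 3b 84 97 7b]
query mem[0x16]=0x84, mem[0x02]=0xba, mem[0x05]=0xbf, mem[0x08]=0x97, mem[0x18]=0x7b

MEM[0x16,0x02,0x05,0x08,0x18] = 84 ba bf 97 7b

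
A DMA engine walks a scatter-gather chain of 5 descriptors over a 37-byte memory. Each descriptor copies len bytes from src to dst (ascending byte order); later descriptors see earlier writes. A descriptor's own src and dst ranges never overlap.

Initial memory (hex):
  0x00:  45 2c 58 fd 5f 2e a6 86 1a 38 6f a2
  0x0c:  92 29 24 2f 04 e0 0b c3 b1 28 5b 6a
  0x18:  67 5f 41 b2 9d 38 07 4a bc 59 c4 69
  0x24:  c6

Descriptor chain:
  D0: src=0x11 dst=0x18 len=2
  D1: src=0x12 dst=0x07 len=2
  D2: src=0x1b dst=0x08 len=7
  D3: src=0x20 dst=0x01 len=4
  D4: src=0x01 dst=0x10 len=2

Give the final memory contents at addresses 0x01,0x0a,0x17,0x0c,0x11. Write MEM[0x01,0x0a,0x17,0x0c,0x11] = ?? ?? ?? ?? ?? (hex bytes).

MEM[0x01,0x0a,0x17,0x0c,0x11] = bc 38 6a 4a 59

[0] 0x11->0x18 len=2 : e0 0b
[1] 0x12->0x07 len=2 : 0b c3
[2] 0x1b->0x08 len=7 : b2 9d 38 07 4a bc 59
[3] 0x20->0x01 len=4 : bc 59 c4 69
[4] 0x01->0x10 len=2 : bc 59
query mem[0x01]=0xbc, mem[0x0a]=0x38, mem[0x17]=0x6a, mem[0x0c]=0x4a, mem[0x11]=0x59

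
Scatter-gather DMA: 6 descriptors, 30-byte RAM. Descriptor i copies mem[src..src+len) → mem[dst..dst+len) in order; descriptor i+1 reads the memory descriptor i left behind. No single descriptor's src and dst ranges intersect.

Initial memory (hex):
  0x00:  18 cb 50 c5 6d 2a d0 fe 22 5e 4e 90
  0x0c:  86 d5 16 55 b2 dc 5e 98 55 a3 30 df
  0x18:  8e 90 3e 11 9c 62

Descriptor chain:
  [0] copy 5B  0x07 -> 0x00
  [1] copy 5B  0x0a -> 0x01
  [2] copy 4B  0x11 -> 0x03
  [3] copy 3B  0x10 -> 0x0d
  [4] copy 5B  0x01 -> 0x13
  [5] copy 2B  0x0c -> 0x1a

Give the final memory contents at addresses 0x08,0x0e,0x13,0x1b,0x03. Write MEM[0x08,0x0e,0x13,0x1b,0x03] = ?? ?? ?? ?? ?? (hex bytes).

  after D0: wrote 5B at 0x00 = fe225e4e90
  after D1: wrote 5B at 0x01 = 4e9086d516
  after D2: wrote 4B at 0x03 = dc5e9855
  after D3: wrote 3B at 0x0d = b2dc5e
  after D4: wrote 5B at 0x13 = 4e90dc5e98
  after D5: wrote 2B at 0x1a = 86b2
query mem[0x08]=0x22, mem[0x0e]=0xdc, mem[0x13]=0x4e, mem[0x1b]=0xb2, mem[0x03]=0xdc

MEM[0x08,0x0e,0x13,0x1b,0x03] = 22 dc 4e b2 dc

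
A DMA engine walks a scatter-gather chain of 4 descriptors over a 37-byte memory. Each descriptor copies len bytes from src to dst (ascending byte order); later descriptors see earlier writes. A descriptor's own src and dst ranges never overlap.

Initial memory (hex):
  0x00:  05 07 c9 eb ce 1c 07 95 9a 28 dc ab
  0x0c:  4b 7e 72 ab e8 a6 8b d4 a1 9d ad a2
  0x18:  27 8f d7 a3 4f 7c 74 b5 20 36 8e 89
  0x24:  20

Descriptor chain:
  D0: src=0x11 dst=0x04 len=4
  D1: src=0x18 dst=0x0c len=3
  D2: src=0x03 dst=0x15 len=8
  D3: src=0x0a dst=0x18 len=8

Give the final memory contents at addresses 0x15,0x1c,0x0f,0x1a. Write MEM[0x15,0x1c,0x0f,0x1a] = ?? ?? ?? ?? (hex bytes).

MEM[0x15,0x1c,0x0f,0x1a] = eb d7 ab 27

[0] 0x11->0x04 len=4 : a6 8b d4 a1
[1] 0x18->0x0c len=3 : 27 8f d7
[2] 0x03->0x15 len=8 : eb a6 8b d4 a1 9a 28 dc
[3] 0x0a->0x18 len=8 : dc ab 27 8f d7 ab e8 a6
query mem[0x15]=0xeb, mem[0x1c]=0xd7, mem[0x0f]=0xab, mem[0x1a]=0x27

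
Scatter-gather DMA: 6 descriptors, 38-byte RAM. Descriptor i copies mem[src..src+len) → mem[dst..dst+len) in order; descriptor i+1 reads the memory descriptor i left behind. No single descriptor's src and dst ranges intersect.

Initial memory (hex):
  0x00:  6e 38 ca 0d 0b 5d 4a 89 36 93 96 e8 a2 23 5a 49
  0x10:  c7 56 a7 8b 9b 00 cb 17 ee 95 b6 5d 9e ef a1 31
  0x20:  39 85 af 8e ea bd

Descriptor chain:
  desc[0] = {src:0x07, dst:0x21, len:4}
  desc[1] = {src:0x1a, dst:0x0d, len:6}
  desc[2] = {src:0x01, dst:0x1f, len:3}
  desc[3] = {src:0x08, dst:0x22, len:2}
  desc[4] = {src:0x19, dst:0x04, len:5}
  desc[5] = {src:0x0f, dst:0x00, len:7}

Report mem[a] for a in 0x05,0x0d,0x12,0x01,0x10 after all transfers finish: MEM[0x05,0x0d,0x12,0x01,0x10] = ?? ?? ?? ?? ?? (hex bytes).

MEM[0x05,0x0d,0x12,0x01,0x10] = 9b b6 31 ef ef

D0: mem[0x21..0x24] <- [89 36 93 96]
D1: mem[0x0d..0x12] <- [b6 5d 9e ef a1 31]
D2: mem[0x1f..0x21] <- [38 ca 0d]
D3: mem[0x22..0x23] <- [36 93]
D4: mem[0x04..0x08] <- [95 b6 5d 9e ef]
D5: mem[0x00..0x06] <- [9e ef a1 31 8b 9b 00]
query mem[0x05]=0x9b, mem[0x0d]=0xb6, mem[0x12]=0x31, mem[0x01]=0xef, mem[0x10]=0xef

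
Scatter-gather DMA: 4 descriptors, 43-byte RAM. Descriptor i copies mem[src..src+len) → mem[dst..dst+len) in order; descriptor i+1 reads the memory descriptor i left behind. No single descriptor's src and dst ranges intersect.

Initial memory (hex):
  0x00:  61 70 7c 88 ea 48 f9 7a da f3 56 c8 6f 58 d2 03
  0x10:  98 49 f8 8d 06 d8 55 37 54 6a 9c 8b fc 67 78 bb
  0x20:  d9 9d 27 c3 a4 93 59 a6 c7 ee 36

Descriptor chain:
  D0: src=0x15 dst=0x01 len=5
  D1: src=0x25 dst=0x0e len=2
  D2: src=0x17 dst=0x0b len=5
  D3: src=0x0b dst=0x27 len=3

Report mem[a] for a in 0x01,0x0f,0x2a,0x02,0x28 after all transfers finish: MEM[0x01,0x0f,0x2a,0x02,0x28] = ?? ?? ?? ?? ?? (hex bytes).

MEM[0x01,0x0f,0x2a,0x02,0x28] = d8 8b 36 55 54

#0 dst[0x01+5] := {0xd8,0x55,0x37,0x54,0x6a}
#1 dst[0x0e+2] := {0x93,0x59}
#2 dst[0x0b+5] := {0x37,0x54,0x6a,0x9c,0x8b}
#3 dst[0x27+3] := {0x37,0x54,0x6a}
query mem[0x01]=0xd8, mem[0x0f]=0x8b, mem[0x2a]=0x36, mem[0x02]=0x55, mem[0x28]=0x54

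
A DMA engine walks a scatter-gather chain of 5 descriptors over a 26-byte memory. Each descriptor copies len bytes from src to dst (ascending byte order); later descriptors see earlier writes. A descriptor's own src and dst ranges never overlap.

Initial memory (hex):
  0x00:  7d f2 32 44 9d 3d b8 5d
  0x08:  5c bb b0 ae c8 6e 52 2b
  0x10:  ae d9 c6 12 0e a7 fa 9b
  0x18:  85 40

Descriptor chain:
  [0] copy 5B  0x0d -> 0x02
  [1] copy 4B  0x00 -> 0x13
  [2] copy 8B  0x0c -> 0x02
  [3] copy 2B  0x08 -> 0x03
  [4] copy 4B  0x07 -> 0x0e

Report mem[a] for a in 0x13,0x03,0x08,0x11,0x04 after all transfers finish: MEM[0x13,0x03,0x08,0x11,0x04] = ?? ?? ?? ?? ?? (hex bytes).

MEM[0x13,0x03,0x08,0x11,0x04] = 7d c6 c6 b0 7d

[0] 0x0d->0x02 len=5 : 6e 52 2b ae d9
[1] 0x00->0x13 len=4 : 7d f2 6e 52
[2] 0x0c->0x02 len=8 : c8 6e 52 2b ae d9 c6 7d
[3] 0x08->0x03 len=2 : c6 7d
[4] 0x07->0x0e len=4 : d9 c6 7d b0
query mem[0x13]=0x7d, mem[0x03]=0xc6, mem[0x08]=0xc6, mem[0x11]=0xb0, mem[0x04]=0x7d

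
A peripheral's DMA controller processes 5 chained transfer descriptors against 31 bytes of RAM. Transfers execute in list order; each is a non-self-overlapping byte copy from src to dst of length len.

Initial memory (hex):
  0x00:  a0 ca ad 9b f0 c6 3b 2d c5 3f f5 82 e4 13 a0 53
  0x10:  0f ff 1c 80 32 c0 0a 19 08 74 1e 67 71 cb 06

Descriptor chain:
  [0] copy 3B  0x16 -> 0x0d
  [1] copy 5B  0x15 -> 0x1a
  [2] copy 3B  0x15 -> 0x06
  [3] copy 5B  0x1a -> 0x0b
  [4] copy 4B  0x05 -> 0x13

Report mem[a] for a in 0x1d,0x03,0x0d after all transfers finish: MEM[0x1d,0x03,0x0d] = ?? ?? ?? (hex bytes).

MEM[0x1d,0x03,0x0d] = 08 9b 19

  after D0: wrote 3B at 0x0d = 0a1908
  after D1: wrote 5B at 0x1a = c00a190874
  after D2: wrote 3B at 0x06 = c00a19
  after D3: wrote 5B at 0x0b = c00a190874
  after D4: wrote 4B at 0x13 = c6c00a19
query mem[0x1d]=0x08, mem[0x03]=0x9b, mem[0x0d]=0x19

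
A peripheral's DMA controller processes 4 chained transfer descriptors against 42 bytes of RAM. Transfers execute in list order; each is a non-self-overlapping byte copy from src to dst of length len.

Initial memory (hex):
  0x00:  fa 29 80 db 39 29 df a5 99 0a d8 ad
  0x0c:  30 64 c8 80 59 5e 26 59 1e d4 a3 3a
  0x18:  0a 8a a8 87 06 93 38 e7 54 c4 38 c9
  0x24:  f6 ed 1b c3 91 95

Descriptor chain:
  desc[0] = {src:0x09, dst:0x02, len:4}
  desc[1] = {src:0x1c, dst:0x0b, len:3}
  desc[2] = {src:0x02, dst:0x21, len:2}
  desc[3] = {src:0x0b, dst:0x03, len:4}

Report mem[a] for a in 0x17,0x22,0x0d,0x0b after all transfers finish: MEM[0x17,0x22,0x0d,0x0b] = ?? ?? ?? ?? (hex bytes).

#0 dst[0x02+4] := {0x0a,0xd8,0xad,0x30}
#1 dst[0x0b+3] := {0x06,0x93,0x38}
#2 dst[0x21+2] := {0x0a,0xd8}
#3 dst[0x03+4] := {0x06,0x93,0x38,0xc8}
query mem[0x17]=0x3a, mem[0x22]=0xd8, mem[0x0d]=0x38, mem[0x0b]=0x06

MEM[0x17,0x22,0x0d,0x0b] = 3a d8 38 06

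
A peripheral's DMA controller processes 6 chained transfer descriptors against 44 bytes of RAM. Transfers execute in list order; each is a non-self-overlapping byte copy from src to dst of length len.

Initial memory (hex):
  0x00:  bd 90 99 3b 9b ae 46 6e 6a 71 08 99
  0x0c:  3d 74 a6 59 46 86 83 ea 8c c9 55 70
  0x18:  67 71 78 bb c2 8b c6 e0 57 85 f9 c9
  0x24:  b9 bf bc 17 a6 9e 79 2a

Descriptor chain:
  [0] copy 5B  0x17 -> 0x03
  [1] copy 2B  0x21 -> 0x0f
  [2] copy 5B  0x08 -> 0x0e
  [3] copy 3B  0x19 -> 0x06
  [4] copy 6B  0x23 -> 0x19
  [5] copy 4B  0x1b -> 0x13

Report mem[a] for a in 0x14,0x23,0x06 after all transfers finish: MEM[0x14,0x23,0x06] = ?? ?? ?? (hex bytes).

D0: mem[0x03..0x07] <- [70 67 71 78 bb]
D1: mem[0x0f..0x10] <- [85 f9]
D2: mem[0x0e..0x12] <- [6a 71 08 99 3d]
D3: mem[0x06..0x08] <- [71 78 bb]
D4: mem[0x19..0x1e] <- [c9 b9 bf bc 17 a6]
D5: mem[0x13..0x16] <- [bf bc 17 a6]
query mem[0x14]=0xbc, mem[0x23]=0xc9, mem[0x06]=0x71

MEM[0x14,0x23,0x06] = bc c9 71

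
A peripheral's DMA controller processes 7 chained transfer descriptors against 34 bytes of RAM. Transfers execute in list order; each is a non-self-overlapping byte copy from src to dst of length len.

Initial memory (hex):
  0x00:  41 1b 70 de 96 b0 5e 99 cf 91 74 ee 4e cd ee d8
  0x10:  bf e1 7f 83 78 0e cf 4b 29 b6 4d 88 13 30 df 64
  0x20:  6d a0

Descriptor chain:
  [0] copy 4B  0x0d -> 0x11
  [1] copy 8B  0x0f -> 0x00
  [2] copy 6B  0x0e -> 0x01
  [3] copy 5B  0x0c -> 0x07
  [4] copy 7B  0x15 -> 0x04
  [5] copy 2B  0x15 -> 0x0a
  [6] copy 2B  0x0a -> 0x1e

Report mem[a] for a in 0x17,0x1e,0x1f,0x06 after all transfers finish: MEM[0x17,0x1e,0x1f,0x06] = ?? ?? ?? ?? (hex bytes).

MEM[0x17,0x1e,0x1f,0x06] = 4b 0e cf 4b

D0: mem[0x11..0x14] <- [cd ee d8 bf]
D1: mem[0x00..0x07] <- [d8 bf cd ee d8 bf 0e cf]
D2: mem[0x01..0x06] <- [ee d8 bf cd ee d8]
D3: mem[0x07..0x0b] <- [4e cd ee d8 bf]
D4: mem[0x04..0x0a] <- [0e cf 4b 29 b6 4d 88]
D5: mem[0x0a..0x0b] <- [0e cf]
D6: mem[0x1e..0x1f] <- [0e cf]
query mem[0x17]=0x4b, mem[0x1e]=0x0e, mem[0x1f]=0xcf, mem[0x06]=0x4b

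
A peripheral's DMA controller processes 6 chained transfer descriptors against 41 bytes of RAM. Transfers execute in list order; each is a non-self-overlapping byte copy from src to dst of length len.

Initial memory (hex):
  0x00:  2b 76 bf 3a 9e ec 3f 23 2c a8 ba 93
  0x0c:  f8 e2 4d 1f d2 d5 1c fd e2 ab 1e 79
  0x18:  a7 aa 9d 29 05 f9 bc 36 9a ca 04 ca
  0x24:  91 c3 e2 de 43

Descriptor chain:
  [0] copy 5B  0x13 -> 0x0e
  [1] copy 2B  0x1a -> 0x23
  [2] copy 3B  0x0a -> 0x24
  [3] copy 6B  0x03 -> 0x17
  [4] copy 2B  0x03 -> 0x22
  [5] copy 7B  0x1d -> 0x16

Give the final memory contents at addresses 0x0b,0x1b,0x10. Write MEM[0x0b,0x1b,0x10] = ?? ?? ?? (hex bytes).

MEM[0x0b,0x1b,0x10] = 93 3a ab

#0 dst[0x0e+5] := {0xfd,0xe2,0xab,0x1e,0x79}
#1 dst[0x23+2] := {0x9d,0x29}
#2 dst[0x24+3] := {0xba,0x93,0xf8}
#3 dst[0x17+6] := {0x3a,0x9e,0xec,0x3f,0x23,0x2c}
#4 dst[0x22+2] := {0x3a,0x9e}
#5 dst[0x16+7] := {0xf9,0xbc,0x36,0x9a,0xca,0x3a,0x9e}
query mem[0x0b]=0x93, mem[0x1b]=0x3a, mem[0x10]=0xab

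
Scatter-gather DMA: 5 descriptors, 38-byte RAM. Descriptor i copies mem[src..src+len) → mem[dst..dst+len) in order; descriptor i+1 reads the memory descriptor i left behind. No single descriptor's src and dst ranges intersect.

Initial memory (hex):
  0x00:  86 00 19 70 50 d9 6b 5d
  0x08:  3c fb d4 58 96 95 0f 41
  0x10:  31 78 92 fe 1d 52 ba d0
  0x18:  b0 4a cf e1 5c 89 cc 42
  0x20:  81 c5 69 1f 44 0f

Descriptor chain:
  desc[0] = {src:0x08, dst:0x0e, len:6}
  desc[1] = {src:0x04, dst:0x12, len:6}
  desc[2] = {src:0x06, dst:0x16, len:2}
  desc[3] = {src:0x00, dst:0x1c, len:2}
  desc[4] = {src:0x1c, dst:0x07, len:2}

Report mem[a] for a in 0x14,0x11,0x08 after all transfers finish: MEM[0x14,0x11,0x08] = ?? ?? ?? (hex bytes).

[0] 0x08->0x0e len=6 : 3c fb d4 58 96 95
[1] 0x04->0x12 len=6 : 50 d9 6b 5d 3c fb
[2] 0x06->0x16 len=2 : 6b 5d
[3] 0x00->0x1c len=2 : 86 00
[4] 0x1c->0x07 len=2 : 86 00
query mem[0x14]=0x6b, mem[0x11]=0x58, mem[0x08]=0x00

MEM[0x14,0x11,0x08] = 6b 58 00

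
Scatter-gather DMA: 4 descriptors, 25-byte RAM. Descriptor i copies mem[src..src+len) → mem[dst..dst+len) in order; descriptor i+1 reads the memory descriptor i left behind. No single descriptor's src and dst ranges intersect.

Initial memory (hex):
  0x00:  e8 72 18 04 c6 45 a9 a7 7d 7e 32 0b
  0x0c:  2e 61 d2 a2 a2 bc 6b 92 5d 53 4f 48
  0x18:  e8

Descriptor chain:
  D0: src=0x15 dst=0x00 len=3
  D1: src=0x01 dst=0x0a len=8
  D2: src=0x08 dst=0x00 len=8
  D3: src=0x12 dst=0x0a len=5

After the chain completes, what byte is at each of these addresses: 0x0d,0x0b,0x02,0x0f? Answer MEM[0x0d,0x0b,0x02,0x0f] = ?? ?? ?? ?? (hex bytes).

D0: mem[0x00..0x02] <- [53 4f 48]
D1: mem[0x0a..0x11] <- [4f 48 04 c6 45 a9 a7 7d]
D2: mem[0x00..0x07] <- [7d 7e 4f 48 04 c6 45 a9]
D3: mem[0x0a..0x0e] <- [6b 92 5d 53 4f]
query mem[0x0d]=0x53, mem[0x0b]=0x92, mem[0x02]=0x4f, mem[0x0f]=0xa9

MEM[0x0d,0x0b,0x02,0x0f] = 53 92 4f a9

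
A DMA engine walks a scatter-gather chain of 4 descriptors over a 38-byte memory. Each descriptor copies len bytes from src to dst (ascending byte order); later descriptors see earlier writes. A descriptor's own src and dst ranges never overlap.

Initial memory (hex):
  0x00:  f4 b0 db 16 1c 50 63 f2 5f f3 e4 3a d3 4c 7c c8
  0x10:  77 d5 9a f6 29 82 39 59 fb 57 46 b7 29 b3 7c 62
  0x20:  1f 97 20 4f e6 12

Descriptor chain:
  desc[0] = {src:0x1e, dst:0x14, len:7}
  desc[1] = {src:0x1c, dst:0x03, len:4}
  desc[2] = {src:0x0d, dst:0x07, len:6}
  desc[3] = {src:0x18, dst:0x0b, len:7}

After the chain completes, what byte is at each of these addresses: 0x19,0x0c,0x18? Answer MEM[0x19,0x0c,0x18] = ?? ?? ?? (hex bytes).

[0] 0x1e->0x14 len=7 : 7c 62 1f 97 20 4f e6
[1] 0x1c->0x03 len=4 : 29 b3 7c 62
[2] 0x0d->0x07 len=6 : 4c 7c c8 77 d5 9a
[3] 0x18->0x0b len=7 : 20 4f e6 b7 29 b3 7c
query mem[0x19]=0x4f, mem[0x0c]=0x4f, mem[0x18]=0x20

MEM[0x19,0x0c,0x18] = 4f 4f 20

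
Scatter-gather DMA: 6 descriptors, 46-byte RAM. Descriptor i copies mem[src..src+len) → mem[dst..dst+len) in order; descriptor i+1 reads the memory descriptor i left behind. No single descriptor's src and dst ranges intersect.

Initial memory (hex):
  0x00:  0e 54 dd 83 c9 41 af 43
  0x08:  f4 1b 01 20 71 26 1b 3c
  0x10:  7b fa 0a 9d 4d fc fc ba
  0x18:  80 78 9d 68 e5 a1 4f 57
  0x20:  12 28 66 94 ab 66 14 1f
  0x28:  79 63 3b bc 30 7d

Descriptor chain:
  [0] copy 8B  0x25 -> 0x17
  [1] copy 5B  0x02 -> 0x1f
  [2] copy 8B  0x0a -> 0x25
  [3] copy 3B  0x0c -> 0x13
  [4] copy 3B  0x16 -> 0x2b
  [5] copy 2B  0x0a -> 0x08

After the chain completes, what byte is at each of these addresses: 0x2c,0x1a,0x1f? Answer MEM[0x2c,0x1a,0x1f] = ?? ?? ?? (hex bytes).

[0] 0x25->0x17 len=8 : 66 14 1f 79 63 3b bc 30
[1] 0x02->0x1f len=5 : dd 83 c9 41 af
[2] 0x0a->0x25 len=8 : 01 20 71 26 1b 3c 7b fa
[3] 0x0c->0x13 len=3 : 71 26 1b
[4] 0x16->0x2b len=3 : fc 66 14
[5] 0x0a->0x08 len=2 : 01 20
query mem[0x2c]=0x66, mem[0x1a]=0x79, mem[0x1f]=0xdd

MEM[0x2c,0x1a,0x1f] = 66 79 dd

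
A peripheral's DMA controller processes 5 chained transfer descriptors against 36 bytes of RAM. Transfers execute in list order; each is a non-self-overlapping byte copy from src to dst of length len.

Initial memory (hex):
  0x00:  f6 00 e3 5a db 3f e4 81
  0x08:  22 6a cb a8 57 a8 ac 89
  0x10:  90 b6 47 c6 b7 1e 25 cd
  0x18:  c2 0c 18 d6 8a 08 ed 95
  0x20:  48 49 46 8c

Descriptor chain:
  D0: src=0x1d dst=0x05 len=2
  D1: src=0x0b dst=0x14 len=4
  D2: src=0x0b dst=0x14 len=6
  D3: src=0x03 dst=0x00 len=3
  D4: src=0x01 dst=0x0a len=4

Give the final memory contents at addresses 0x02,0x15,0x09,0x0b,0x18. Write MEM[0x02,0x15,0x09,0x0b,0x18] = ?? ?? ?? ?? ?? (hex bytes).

[0] 0x1d->0x05 len=2 : 08 ed
[1] 0x0b->0x14 len=4 : a8 57 a8 ac
[2] 0x0b->0x14 len=6 : a8 57 a8 ac 89 90
[3] 0x03->0x00 len=3 : 5a db 08
[4] 0x01->0x0a len=4 : db 08 5a db
query mem[0x02]=0x08, mem[0x15]=0x57, mem[0x09]=0x6a, mem[0x0b]=0x08, mem[0x18]=0x89

MEM[0x02,0x15,0x09,0x0b,0x18] = 08 57 6a 08 89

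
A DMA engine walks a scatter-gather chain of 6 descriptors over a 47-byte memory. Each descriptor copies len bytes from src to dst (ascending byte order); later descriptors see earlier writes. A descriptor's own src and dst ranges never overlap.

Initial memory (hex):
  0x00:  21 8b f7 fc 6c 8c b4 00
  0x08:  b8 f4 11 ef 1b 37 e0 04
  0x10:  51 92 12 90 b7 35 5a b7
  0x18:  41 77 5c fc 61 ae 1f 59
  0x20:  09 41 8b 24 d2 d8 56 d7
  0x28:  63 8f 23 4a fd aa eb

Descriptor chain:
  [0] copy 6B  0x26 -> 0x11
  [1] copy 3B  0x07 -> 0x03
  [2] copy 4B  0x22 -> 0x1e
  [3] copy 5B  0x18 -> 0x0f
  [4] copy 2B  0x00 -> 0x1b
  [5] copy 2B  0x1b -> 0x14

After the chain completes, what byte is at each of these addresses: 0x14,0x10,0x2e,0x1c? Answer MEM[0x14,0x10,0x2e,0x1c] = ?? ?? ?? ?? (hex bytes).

D0: mem[0x11..0x16] <- [56 d7 63 8f 23 4a]
D1: mem[0x03..0x05] <- [00 b8 f4]
D2: mem[0x1e..0x21] <- [8b 24 d2 d8]
D3: mem[0x0f..0x13] <- [41 77 5c fc 61]
D4: mem[0x1b..0x1c] <- [21 8b]
D5: mem[0x14..0x15] <- [21 8b]
query mem[0x14]=0x21, mem[0x10]=0x77, mem[0x2e]=0xeb, mem[0x1c]=0x8b

MEM[0x14,0x10,0x2e,0x1c] = 21 77 eb 8b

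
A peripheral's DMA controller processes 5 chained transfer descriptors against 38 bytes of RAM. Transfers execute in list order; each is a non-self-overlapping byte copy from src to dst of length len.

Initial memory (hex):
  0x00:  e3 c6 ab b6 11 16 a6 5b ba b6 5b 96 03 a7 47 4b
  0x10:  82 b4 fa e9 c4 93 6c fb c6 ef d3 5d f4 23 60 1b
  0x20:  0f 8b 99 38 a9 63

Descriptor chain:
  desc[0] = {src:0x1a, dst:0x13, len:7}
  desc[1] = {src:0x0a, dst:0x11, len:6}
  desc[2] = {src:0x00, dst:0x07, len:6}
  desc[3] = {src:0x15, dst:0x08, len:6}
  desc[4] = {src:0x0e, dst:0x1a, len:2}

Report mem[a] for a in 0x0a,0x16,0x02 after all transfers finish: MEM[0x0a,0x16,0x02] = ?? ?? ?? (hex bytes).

MEM[0x0a,0x16,0x02] = 60 4b ab

  after D0: wrote 7B at 0x13 = d35df423601b0f
  after D1: wrote 6B at 0x11 = 5b9603a7474b
  after D2: wrote 6B at 0x07 = e3c6abb61116
  after D3: wrote 6B at 0x08 = 474b601b0fd3
  after D4: wrote 2B at 0x1a = 474b
query mem[0x0a]=0x60, mem[0x16]=0x4b, mem[0x02]=0xab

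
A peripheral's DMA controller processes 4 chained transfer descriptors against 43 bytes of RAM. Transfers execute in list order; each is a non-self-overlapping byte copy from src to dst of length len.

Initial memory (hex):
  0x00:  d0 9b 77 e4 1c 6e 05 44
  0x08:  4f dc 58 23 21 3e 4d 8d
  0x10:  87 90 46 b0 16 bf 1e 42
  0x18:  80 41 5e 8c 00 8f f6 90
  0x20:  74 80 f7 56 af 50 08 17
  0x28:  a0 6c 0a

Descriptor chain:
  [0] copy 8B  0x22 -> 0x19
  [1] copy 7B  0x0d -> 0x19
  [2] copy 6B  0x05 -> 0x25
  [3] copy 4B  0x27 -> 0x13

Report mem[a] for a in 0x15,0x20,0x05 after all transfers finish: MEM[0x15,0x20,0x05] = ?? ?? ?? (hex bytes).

MEM[0x15,0x20,0x05] = dc 6c 6e

[0] 0x22->0x19 len=8 : f7 56 af 50 08 17 a0 6c
[1] 0x0d->0x19 len=7 : 3e 4d 8d 87 90 46 b0
[2] 0x05->0x25 len=6 : 6e 05 44 4f dc 58
[3] 0x27->0x13 len=4 : 44 4f dc 58
query mem[0x15]=0xdc, mem[0x20]=0x6c, mem[0x05]=0x6e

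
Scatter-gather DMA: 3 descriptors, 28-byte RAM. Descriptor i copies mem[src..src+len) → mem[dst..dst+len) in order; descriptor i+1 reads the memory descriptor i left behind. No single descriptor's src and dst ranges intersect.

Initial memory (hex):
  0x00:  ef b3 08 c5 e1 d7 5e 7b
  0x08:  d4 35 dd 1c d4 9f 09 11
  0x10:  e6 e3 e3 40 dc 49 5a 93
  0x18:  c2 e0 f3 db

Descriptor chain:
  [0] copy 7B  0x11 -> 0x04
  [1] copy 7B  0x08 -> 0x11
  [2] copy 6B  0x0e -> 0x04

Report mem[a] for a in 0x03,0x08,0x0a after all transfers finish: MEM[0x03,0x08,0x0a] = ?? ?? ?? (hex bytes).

  after D0: wrote 7B at 0x04 = e3e340dc495a93
  after D1: wrote 7B at 0x11 = 495a931cd49f09
  after D2: wrote 6B at 0x04 = 0911e6495a93
query mem[0x03]=0xc5, mem[0x08]=0x5a, mem[0x0a]=0x93

MEM[0x03,0x08,0x0a] = c5 5a 93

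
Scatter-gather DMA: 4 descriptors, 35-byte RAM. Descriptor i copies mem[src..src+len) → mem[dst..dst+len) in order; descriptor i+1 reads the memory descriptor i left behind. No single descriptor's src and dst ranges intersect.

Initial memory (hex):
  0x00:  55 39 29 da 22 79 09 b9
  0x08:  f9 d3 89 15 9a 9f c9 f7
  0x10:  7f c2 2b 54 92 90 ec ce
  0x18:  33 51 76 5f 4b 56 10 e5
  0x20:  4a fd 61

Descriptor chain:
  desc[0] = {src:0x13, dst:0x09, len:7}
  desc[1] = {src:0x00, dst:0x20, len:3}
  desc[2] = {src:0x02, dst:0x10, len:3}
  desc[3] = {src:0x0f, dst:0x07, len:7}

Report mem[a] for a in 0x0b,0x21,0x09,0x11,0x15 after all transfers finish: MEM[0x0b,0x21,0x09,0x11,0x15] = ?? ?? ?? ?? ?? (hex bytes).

[0] 0x13->0x09 len=7 : 54 92 90 ec ce 33 51
[1] 0x00->0x20 len=3 : 55 39 29
[2] 0x02->0x10 len=3 : 29 da 22
[3] 0x0f->0x07 len=7 : 51 29 da 22 54 92 90
query mem[0x0b]=0x54, mem[0x21]=0x39, mem[0x09]=0xda, mem[0x11]=0xda, mem[0x15]=0x90

MEM[0x0b,0x21,0x09,0x11,0x15] = 54 39 da da 90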